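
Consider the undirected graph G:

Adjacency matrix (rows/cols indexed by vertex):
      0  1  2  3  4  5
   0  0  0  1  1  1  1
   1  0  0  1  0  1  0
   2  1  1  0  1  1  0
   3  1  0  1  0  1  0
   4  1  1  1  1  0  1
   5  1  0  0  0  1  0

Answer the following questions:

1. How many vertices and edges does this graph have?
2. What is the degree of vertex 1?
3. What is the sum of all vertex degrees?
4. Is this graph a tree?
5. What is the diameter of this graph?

Count: 6 vertices, 10 edges.
Vertex 1 has neighbors [2, 4], degree = 2.
Handshaking lemma: 2 * 10 = 20.
A tree on 6 vertices has 5 edges. This graph has 10 edges (5 extra). Not a tree.
Diameter (longest shortest path) = 2.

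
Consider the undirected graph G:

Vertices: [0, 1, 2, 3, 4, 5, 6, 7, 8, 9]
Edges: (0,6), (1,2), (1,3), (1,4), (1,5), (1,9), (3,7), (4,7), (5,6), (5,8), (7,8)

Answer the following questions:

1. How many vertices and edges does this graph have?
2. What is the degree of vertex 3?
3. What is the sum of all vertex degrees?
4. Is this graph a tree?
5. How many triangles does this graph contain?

Count: 10 vertices, 11 edges.
Vertex 3 has neighbors [1, 7], degree = 2.
Handshaking lemma: 2 * 11 = 22.
A tree on 10 vertices has 9 edges. This graph has 11 edges (2 extra). Not a tree.
Number of triangles = 0.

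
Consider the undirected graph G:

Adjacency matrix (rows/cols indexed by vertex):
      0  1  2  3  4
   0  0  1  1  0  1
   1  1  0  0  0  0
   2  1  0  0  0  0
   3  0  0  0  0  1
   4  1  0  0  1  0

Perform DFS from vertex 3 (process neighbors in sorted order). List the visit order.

DFS from vertex 3 (neighbors processed in ascending order):
Visit order: 3, 4, 0, 1, 2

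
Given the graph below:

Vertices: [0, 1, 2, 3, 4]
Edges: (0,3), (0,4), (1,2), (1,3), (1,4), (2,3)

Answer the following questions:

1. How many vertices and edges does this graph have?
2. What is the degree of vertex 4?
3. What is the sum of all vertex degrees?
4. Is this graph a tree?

Count: 5 vertices, 6 edges.
Vertex 4 has neighbors [0, 1], degree = 2.
Handshaking lemma: 2 * 6 = 12.
A tree on 5 vertices has 4 edges. This graph has 6 edges (2 extra). Not a tree.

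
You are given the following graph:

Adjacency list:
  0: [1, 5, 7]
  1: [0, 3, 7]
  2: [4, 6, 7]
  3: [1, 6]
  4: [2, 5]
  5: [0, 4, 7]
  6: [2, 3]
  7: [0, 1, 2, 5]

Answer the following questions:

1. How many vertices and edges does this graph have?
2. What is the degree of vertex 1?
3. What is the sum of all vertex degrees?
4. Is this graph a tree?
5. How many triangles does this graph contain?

Count: 8 vertices, 11 edges.
Vertex 1 has neighbors [0, 3, 7], degree = 3.
Handshaking lemma: 2 * 11 = 22.
A tree on 8 vertices has 7 edges. This graph has 11 edges (4 extra). Not a tree.
Number of triangles = 2.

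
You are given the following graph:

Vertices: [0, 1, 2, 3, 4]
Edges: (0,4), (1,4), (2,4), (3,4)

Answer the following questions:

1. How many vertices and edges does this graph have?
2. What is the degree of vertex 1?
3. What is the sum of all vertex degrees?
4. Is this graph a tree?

Count: 5 vertices, 4 edges.
Vertex 1 has neighbors [4], degree = 1.
Handshaking lemma: 2 * 4 = 8.
A graph is a tree iff it is connected and has exactly n-1 edges. This graph is connected (all 5 vertices in one component) and has 5-1 = 4 edges. It is a tree.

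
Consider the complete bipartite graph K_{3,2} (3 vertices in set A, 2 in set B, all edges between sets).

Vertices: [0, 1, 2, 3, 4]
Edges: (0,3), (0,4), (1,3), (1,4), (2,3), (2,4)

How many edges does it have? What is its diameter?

K_{3,2} has 3 * 2 = 6 edges.
Any vertex reaches any opposite-side vertex in 1 step; same-side vertices reach in 2 steps via any opposite-side vertex.
Diameter = 2.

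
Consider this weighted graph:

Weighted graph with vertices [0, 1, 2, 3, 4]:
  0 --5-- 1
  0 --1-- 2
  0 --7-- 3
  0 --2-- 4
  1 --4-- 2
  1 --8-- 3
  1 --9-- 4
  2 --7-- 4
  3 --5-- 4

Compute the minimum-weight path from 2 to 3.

Using Dijkstra's algorithm from vertex 2:
Shortest path: 2 -> 0 -> 3
Total weight: 1 + 7 = 8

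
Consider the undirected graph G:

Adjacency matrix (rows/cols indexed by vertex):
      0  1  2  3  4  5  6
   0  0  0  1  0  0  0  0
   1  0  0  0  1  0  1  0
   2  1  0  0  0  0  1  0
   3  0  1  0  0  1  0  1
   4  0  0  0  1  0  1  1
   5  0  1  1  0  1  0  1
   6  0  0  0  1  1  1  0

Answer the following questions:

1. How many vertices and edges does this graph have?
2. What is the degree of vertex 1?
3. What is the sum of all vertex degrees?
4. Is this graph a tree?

Count: 7 vertices, 9 edges.
Vertex 1 has neighbors [3, 5], degree = 2.
Handshaking lemma: 2 * 9 = 18.
A tree on 7 vertices has 6 edges. This graph has 9 edges (3 extra). Not a tree.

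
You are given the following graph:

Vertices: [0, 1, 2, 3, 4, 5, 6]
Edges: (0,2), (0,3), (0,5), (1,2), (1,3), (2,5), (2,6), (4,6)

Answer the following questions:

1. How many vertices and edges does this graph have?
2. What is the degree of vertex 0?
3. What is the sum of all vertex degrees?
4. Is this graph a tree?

Count: 7 vertices, 8 edges.
Vertex 0 has neighbors [2, 3, 5], degree = 3.
Handshaking lemma: 2 * 8 = 16.
A tree on 7 vertices has 6 edges. This graph has 8 edges (2 extra). Not a tree.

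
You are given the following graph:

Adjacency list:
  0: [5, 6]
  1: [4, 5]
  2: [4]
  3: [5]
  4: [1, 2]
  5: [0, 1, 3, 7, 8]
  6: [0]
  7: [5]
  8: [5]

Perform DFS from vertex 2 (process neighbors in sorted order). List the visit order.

DFS from vertex 2 (neighbors processed in ascending order):
Visit order: 2, 4, 1, 5, 0, 6, 3, 7, 8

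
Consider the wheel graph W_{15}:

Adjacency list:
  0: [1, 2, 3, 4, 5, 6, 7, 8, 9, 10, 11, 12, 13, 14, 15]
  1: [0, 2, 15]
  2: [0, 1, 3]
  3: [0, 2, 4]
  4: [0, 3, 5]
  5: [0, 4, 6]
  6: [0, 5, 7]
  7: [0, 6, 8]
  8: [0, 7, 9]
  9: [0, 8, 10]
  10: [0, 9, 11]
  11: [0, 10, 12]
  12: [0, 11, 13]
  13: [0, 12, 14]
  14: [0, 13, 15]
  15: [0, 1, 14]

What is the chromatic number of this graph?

W_{15} = C_{15} plus a hub adjacent to every cycle vertex.
The outer cycle needs 3 colors (odd cycle); the hub is adjacent to all of them so needs a fresh color.
Chromatic number = 3 + 1 = 4.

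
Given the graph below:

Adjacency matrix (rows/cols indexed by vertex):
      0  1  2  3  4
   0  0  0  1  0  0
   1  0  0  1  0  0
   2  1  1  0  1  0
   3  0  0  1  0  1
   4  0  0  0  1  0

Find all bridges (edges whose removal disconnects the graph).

A bridge is an edge whose removal increases the number of connected components.
Bridges found: (0,2), (1,2), (2,3), (3,4)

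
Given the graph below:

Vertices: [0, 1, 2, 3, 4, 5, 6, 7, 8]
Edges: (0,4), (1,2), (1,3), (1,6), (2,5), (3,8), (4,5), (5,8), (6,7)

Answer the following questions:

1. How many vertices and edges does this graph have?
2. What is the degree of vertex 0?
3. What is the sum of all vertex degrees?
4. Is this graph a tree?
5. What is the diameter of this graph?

Count: 9 vertices, 9 edges.
Vertex 0 has neighbors [4], degree = 1.
Handshaking lemma: 2 * 9 = 18.
A tree on 9 vertices has 8 edges. This graph has 9 edges (1 extra). Not a tree.
Diameter (longest shortest path) = 6.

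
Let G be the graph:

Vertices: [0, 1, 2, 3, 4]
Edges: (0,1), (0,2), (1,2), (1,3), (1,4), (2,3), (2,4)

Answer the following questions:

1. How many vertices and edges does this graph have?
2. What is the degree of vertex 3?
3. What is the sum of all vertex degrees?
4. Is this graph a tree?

Count: 5 vertices, 7 edges.
Vertex 3 has neighbors [1, 2], degree = 2.
Handshaking lemma: 2 * 7 = 14.
A tree on 5 vertices has 4 edges. This graph has 7 edges (3 extra). Not a tree.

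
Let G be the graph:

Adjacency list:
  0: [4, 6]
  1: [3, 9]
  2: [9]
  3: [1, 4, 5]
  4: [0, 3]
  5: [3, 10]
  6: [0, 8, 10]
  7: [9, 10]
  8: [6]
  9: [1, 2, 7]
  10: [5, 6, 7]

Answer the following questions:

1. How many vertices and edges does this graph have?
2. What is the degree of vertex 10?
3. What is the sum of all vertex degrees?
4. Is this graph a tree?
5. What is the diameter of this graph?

Count: 11 vertices, 12 edges.
Vertex 10 has neighbors [5, 6, 7], degree = 3.
Handshaking lemma: 2 * 12 = 24.
A tree on 11 vertices has 10 edges. This graph has 12 edges (2 extra). Not a tree.
Diameter (longest shortest path) = 5.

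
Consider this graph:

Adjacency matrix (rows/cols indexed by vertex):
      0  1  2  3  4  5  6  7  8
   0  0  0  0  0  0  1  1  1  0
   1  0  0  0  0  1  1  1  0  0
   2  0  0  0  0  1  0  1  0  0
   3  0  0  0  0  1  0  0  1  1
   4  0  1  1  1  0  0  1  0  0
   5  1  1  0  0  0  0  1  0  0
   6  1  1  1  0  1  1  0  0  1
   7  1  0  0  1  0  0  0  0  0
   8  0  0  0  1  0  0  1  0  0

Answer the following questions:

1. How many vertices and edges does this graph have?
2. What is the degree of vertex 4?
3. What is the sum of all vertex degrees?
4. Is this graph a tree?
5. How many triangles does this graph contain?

Count: 9 vertices, 14 edges.
Vertex 4 has neighbors [1, 2, 3, 6], degree = 4.
Handshaking lemma: 2 * 14 = 28.
A tree on 9 vertices has 8 edges. This graph has 14 edges (6 extra). Not a tree.
Number of triangles = 4.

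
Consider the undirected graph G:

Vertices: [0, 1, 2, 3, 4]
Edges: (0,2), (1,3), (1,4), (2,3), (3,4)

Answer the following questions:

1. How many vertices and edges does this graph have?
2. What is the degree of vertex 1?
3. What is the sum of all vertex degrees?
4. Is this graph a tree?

Count: 5 vertices, 5 edges.
Vertex 1 has neighbors [3, 4], degree = 2.
Handshaking lemma: 2 * 5 = 10.
A tree on 5 vertices has 4 edges. This graph has 5 edges (1 extra). Not a tree.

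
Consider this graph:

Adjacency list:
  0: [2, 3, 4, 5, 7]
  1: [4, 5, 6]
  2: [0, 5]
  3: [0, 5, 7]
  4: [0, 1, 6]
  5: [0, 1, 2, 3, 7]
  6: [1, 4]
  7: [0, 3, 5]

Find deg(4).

Vertex 4 has neighbors [0, 1, 6], so deg(4) = 3.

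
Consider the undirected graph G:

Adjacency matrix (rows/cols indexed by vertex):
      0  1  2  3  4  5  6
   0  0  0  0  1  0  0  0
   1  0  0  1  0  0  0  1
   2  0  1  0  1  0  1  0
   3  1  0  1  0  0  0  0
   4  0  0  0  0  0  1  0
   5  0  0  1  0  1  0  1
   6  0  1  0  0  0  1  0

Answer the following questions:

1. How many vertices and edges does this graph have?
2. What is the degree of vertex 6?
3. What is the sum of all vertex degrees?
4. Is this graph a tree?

Count: 7 vertices, 7 edges.
Vertex 6 has neighbors [1, 5], degree = 2.
Handshaking lemma: 2 * 7 = 14.
A tree on 7 vertices has 6 edges. This graph has 7 edges (1 extra). Not a tree.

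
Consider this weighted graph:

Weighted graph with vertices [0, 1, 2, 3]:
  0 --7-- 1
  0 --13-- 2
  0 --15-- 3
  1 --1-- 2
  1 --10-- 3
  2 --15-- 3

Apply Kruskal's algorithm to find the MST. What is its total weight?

Applying Kruskal's algorithm (sort edges by weight, add if no cycle):
  Add (1,2) w=1
  Add (0,1) w=7
  Add (1,3) w=10
  Skip (0,2) w=13 (creates cycle)
  Skip (0,3) w=15 (creates cycle)
  Skip (2,3) w=15 (creates cycle)
MST weight = 18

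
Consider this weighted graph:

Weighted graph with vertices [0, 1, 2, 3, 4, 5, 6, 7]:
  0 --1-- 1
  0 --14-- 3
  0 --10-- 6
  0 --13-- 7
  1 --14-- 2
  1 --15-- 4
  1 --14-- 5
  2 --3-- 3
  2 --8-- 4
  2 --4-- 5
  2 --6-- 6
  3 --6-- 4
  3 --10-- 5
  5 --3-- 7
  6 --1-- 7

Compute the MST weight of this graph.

Applying Kruskal's algorithm (sort edges by weight, add if no cycle):
  Add (0,1) w=1
  Add (6,7) w=1
  Add (2,3) w=3
  Add (5,7) w=3
  Add (2,5) w=4
  Skip (2,6) w=6 (creates cycle)
  Add (3,4) w=6
  Skip (2,4) w=8 (creates cycle)
  Add (0,6) w=10
  Skip (3,5) w=10 (creates cycle)
  Skip (0,7) w=13 (creates cycle)
  Skip (0,3) w=14 (creates cycle)
  Skip (1,2) w=14 (creates cycle)
  Skip (1,5) w=14 (creates cycle)
  Skip (1,4) w=15 (creates cycle)
MST weight = 28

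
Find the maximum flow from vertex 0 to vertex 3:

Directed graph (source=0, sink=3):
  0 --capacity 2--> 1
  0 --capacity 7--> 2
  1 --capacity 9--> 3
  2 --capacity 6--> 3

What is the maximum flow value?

Computing max flow:
  Flow on (0->1): 2/2
  Flow on (0->2): 6/7
  Flow on (1->3): 2/9
  Flow on (2->3): 6/6
Maximum flow = 8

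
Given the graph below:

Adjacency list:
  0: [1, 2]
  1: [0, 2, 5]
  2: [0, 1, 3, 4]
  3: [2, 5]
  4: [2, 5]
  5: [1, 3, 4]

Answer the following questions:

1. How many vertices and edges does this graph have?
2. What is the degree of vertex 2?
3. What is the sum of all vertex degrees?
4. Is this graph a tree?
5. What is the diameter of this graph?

Count: 6 vertices, 8 edges.
Vertex 2 has neighbors [0, 1, 3, 4], degree = 4.
Handshaking lemma: 2 * 8 = 16.
A tree on 6 vertices has 5 edges. This graph has 8 edges (3 extra). Not a tree.
Diameter (longest shortest path) = 2.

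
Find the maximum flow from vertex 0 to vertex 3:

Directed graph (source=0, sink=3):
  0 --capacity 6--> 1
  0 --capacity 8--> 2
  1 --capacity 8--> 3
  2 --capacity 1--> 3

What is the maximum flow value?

Computing max flow:
  Flow on (0->1): 6/6
  Flow on (0->2): 1/8
  Flow on (1->3): 6/8
  Flow on (2->3): 1/1
Maximum flow = 7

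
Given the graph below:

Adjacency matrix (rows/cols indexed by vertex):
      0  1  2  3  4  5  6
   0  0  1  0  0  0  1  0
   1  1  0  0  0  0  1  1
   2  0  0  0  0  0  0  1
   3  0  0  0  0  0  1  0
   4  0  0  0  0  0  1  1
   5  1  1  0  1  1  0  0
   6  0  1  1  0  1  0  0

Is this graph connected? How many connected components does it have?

Checking connectivity: the graph has 1 connected component(s).
All vertices are reachable from each other. The graph IS connected.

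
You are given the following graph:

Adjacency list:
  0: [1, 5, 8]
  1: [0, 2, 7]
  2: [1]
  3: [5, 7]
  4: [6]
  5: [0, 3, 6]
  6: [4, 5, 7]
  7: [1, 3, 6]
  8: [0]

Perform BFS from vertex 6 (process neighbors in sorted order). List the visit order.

BFS from vertex 6 (neighbors processed in ascending order):
Visit order: 6, 4, 5, 7, 0, 3, 1, 8, 2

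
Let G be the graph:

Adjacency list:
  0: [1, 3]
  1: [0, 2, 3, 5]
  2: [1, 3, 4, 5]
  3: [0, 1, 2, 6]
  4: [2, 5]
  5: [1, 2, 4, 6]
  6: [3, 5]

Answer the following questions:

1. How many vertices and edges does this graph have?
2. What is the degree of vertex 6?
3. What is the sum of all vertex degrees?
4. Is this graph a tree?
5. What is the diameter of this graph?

Count: 7 vertices, 11 edges.
Vertex 6 has neighbors [3, 5], degree = 2.
Handshaking lemma: 2 * 11 = 22.
A tree on 7 vertices has 6 edges. This graph has 11 edges (5 extra). Not a tree.
Diameter (longest shortest path) = 3.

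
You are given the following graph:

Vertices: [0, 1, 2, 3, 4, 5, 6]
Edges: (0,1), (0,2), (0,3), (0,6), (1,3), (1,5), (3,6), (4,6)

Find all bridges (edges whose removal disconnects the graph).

A bridge is an edge whose removal increases the number of connected components.
Bridges found: (0,2), (1,5), (4,6)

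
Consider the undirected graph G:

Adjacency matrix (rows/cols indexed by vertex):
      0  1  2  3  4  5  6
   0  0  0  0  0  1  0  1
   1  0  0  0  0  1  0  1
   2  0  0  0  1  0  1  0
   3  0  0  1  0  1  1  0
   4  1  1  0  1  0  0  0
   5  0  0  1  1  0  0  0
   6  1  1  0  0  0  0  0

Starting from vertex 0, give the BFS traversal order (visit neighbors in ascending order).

BFS from vertex 0 (neighbors processed in ascending order):
Visit order: 0, 4, 6, 1, 3, 2, 5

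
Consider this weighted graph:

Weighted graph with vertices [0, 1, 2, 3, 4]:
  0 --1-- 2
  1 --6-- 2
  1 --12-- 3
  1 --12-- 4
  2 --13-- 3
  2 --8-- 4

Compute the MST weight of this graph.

Applying Kruskal's algorithm (sort edges by weight, add if no cycle):
  Add (0,2) w=1
  Add (1,2) w=6
  Add (2,4) w=8
  Add (1,3) w=12
  Skip (1,4) w=12 (creates cycle)
  Skip (2,3) w=13 (creates cycle)
MST weight = 27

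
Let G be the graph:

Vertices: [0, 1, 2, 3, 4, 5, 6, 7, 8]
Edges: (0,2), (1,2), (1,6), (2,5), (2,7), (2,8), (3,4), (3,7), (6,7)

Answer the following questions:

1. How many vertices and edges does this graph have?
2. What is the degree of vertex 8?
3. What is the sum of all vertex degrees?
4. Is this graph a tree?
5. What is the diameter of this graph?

Count: 9 vertices, 9 edges.
Vertex 8 has neighbors [2], degree = 1.
Handshaking lemma: 2 * 9 = 18.
A tree on 9 vertices has 8 edges. This graph has 9 edges (1 extra). Not a tree.
Diameter (longest shortest path) = 4.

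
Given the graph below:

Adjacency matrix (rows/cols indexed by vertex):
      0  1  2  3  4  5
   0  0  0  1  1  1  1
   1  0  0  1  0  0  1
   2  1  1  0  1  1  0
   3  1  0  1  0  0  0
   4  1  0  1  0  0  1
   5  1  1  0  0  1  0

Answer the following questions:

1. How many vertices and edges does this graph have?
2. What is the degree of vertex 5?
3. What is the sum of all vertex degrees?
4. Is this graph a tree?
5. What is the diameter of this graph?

Count: 6 vertices, 9 edges.
Vertex 5 has neighbors [0, 1, 4], degree = 3.
Handshaking lemma: 2 * 9 = 18.
A tree on 6 vertices has 5 edges. This graph has 9 edges (4 extra). Not a tree.
Diameter (longest shortest path) = 2.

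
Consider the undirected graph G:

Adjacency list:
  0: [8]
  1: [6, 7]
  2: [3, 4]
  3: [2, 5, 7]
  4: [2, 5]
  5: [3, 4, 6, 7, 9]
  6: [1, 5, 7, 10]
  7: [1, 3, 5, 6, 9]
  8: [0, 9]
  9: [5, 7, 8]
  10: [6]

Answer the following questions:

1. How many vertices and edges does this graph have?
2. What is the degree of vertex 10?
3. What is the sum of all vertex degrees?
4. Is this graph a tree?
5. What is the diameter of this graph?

Count: 11 vertices, 15 edges.
Vertex 10 has neighbors [6], degree = 1.
Handshaking lemma: 2 * 15 = 30.
A tree on 11 vertices has 10 edges. This graph has 15 edges (5 extra). Not a tree.
Diameter (longest shortest path) = 5.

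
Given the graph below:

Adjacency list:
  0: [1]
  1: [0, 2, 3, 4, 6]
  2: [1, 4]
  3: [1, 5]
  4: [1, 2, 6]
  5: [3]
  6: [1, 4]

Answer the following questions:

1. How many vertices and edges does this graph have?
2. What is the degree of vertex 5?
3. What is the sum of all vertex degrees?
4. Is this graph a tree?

Count: 7 vertices, 8 edges.
Vertex 5 has neighbors [3], degree = 1.
Handshaking lemma: 2 * 8 = 16.
A tree on 7 vertices has 6 edges. This graph has 8 edges (2 extra). Not a tree.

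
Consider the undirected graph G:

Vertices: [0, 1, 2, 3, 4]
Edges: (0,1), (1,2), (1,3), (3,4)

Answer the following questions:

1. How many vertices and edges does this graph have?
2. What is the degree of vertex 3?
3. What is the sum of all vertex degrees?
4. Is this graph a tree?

Count: 5 vertices, 4 edges.
Vertex 3 has neighbors [1, 4], degree = 2.
Handshaking lemma: 2 * 4 = 8.
A graph is a tree iff it is connected and has exactly n-1 edges. This graph is connected (all 5 vertices in one component) and has 5-1 = 4 edges. It is a tree.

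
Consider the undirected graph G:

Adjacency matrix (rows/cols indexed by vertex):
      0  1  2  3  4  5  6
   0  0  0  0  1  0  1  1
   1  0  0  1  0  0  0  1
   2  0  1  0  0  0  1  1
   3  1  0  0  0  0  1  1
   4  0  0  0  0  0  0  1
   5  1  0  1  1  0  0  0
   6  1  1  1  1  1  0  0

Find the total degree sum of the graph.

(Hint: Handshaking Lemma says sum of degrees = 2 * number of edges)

Count edges: 10 edges.
By Handshaking Lemma: sum of degrees = 2 * 10 = 20.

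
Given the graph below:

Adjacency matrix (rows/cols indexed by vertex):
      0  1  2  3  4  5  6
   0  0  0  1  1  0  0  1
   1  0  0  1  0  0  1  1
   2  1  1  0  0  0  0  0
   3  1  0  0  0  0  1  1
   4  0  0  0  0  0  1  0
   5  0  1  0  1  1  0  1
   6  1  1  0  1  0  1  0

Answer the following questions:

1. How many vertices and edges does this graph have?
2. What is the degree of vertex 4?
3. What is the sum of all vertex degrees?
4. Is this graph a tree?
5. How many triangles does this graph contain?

Count: 7 vertices, 10 edges.
Vertex 4 has neighbors [5], degree = 1.
Handshaking lemma: 2 * 10 = 20.
A tree on 7 vertices has 6 edges. This graph has 10 edges (4 extra). Not a tree.
Number of triangles = 3.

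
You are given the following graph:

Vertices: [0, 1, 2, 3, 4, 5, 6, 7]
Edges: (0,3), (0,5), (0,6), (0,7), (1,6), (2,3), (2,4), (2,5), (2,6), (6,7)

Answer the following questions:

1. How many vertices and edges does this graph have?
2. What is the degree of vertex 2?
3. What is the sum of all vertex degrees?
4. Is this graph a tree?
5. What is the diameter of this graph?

Count: 8 vertices, 10 edges.
Vertex 2 has neighbors [3, 4, 5, 6], degree = 4.
Handshaking lemma: 2 * 10 = 20.
A tree on 8 vertices has 7 edges. This graph has 10 edges (3 extra). Not a tree.
Diameter (longest shortest path) = 3.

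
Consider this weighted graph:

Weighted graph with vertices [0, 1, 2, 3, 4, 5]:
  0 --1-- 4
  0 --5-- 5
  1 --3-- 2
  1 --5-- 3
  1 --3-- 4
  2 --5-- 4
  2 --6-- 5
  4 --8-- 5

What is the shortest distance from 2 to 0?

Using Dijkstra's algorithm from vertex 2:
Shortest path: 2 -> 4 -> 0
Total weight: 5 + 1 = 6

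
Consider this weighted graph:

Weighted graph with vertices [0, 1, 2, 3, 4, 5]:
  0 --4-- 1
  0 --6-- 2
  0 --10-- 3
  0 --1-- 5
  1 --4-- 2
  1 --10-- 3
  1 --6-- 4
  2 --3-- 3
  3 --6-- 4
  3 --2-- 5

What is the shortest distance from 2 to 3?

Using Dijkstra's algorithm from vertex 2:
Shortest path: 2 -> 3
Total weight: 3 = 3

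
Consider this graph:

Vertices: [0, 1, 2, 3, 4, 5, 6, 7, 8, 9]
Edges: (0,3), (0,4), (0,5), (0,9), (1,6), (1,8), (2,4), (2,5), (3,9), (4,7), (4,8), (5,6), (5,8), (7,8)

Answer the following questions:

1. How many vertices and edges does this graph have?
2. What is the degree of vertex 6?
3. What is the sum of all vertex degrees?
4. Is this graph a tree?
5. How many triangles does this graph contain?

Count: 10 vertices, 14 edges.
Vertex 6 has neighbors [1, 5], degree = 2.
Handshaking lemma: 2 * 14 = 28.
A tree on 10 vertices has 9 edges. This graph has 14 edges (5 extra). Not a tree.
Number of triangles = 2.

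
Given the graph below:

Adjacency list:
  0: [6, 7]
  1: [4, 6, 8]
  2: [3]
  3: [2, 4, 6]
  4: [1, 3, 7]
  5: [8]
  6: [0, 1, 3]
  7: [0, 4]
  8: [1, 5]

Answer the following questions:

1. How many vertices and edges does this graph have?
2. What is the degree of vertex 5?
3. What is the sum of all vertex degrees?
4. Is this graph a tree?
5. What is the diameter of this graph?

Count: 9 vertices, 10 edges.
Vertex 5 has neighbors [8], degree = 1.
Handshaking lemma: 2 * 10 = 20.
A tree on 9 vertices has 8 edges. This graph has 10 edges (2 extra). Not a tree.
Diameter (longest shortest path) = 5.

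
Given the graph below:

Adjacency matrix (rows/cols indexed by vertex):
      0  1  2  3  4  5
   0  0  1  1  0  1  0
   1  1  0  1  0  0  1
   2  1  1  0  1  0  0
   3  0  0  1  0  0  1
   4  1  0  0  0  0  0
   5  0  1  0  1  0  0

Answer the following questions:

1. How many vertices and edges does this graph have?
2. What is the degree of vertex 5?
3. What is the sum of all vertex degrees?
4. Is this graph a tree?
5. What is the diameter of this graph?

Count: 6 vertices, 7 edges.
Vertex 5 has neighbors [1, 3], degree = 2.
Handshaking lemma: 2 * 7 = 14.
A tree on 6 vertices has 5 edges. This graph has 7 edges (2 extra). Not a tree.
Diameter (longest shortest path) = 3.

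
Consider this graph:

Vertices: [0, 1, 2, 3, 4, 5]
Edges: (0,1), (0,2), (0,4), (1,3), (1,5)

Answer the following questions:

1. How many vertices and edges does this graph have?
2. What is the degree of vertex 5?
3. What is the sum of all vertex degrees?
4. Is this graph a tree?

Count: 6 vertices, 5 edges.
Vertex 5 has neighbors [1], degree = 1.
Handshaking lemma: 2 * 5 = 10.
A graph is a tree iff it is connected and has exactly n-1 edges. This graph is connected (all 6 vertices in one component) and has 6-1 = 5 edges. It is a tree.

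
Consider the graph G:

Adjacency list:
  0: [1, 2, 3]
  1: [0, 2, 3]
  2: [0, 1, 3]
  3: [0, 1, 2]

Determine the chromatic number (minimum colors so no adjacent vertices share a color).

The graph has a maximum clique of size 4 (lower bound on chromatic number).
A valid 4-coloring: {0: 0, 1: 1, 2: 2, 3: 3}.
Chromatic number = 4.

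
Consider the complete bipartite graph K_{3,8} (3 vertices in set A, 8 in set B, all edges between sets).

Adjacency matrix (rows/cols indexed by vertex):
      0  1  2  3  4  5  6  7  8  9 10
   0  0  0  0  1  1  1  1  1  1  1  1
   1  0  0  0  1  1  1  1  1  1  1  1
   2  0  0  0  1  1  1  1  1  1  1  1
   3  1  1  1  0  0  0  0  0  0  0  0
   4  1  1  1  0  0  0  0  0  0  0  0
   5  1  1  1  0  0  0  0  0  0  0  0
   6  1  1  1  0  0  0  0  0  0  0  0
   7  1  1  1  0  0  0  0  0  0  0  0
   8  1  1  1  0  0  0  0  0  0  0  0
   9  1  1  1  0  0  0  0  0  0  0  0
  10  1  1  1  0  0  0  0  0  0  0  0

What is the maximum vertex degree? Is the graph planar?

Set-A vertices have degree 8; set-B vertices have degree 3. Maximum degree = max(3,8) = 8.
K_{3,8} contains K_{3,3} as a subgraph (since both sides have >= 3 vertices); by Kuratowski's theorem it is not planar.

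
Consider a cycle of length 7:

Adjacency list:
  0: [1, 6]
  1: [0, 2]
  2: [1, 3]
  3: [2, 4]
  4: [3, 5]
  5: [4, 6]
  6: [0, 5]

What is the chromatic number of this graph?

This is an odd cycle (C_7). Odd cycles are not bipartite (any 2-coloring forces two adjacent vertices to match), and 3 colors suffice.
Chromatic number = 3.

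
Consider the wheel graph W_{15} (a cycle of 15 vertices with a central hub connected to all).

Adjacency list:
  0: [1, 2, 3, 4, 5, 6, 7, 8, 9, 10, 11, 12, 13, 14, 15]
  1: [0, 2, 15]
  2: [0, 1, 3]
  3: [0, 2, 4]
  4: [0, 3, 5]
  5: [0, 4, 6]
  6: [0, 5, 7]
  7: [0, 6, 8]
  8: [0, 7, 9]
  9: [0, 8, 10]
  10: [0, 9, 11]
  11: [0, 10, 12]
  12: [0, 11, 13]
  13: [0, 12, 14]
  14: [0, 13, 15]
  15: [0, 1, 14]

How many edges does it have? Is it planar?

Wheel graph W_{15}: 15 cycle edges + 15 spoke edges = 30 edges.
Total vertices: 16.
The graph is planar.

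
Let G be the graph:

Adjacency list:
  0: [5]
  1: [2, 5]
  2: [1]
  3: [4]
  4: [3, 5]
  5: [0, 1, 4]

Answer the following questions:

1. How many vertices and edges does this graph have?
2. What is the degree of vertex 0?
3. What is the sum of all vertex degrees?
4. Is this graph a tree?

Count: 6 vertices, 5 edges.
Vertex 0 has neighbors [5], degree = 1.
Handshaking lemma: 2 * 5 = 10.
A graph is a tree iff it is connected and has exactly n-1 edges. This graph is connected (all 6 vertices in one component) and has 6-1 = 5 edges. It is a tree.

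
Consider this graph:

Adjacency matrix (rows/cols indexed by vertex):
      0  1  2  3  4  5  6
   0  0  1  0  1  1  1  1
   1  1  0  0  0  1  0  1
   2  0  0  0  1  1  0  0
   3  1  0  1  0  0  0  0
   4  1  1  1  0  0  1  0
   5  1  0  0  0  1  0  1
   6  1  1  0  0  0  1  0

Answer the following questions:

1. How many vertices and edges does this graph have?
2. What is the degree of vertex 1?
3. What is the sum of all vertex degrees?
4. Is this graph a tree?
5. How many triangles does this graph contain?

Count: 7 vertices, 11 edges.
Vertex 1 has neighbors [0, 4, 6], degree = 3.
Handshaking lemma: 2 * 11 = 22.
A tree on 7 vertices has 6 edges. This graph has 11 edges (5 extra). Not a tree.
Number of triangles = 4.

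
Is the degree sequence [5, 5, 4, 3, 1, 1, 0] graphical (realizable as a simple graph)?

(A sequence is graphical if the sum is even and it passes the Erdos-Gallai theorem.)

Sum of degrees = 19. Sum is odd, so the sequence is NOT graphical.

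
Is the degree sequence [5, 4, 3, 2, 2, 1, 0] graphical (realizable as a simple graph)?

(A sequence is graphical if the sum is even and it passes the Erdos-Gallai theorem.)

Sum of degrees = 17. Sum is odd, so the sequence is NOT graphical.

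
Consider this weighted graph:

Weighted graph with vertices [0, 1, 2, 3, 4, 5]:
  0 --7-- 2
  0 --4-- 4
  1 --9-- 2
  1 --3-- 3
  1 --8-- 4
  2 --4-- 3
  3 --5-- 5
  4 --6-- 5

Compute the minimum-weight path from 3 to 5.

Using Dijkstra's algorithm from vertex 3:
Shortest path: 3 -> 5
Total weight: 5 = 5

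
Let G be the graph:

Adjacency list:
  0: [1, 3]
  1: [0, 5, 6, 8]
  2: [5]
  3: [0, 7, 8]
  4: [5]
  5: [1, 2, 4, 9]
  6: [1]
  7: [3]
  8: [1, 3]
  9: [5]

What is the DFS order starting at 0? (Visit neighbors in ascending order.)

DFS from vertex 0 (neighbors processed in ascending order):
Visit order: 0, 1, 5, 2, 4, 9, 6, 8, 3, 7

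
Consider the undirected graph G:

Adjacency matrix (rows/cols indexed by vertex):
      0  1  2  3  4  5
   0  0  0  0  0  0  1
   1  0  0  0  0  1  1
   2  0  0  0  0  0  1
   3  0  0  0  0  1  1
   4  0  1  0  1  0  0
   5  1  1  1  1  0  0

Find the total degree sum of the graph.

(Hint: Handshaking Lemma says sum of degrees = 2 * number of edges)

Count edges: 6 edges.
By Handshaking Lemma: sum of degrees = 2 * 6 = 12.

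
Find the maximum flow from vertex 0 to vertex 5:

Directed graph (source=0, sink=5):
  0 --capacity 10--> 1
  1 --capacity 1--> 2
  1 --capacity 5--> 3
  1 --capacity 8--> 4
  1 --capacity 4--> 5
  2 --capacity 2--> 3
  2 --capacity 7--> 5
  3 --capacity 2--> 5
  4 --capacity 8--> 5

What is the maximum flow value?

Computing max flow:
  Flow on (0->1): 10/10
  Flow on (1->2): 1/1
  Flow on (1->3): 2/5
  Flow on (1->4): 3/8
  Flow on (1->5): 4/4
  Flow on (2->5): 1/7
  Flow on (3->5): 2/2
  Flow on (4->5): 3/8
Maximum flow = 10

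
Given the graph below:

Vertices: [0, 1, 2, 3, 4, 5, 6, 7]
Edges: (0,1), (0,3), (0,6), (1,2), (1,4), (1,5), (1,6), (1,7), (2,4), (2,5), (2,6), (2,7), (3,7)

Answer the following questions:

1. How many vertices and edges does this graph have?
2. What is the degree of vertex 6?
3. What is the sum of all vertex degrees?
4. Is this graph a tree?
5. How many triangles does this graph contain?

Count: 8 vertices, 13 edges.
Vertex 6 has neighbors [0, 1, 2], degree = 3.
Handshaking lemma: 2 * 13 = 26.
A tree on 8 vertices has 7 edges. This graph has 13 edges (6 extra). Not a tree.
Number of triangles = 5.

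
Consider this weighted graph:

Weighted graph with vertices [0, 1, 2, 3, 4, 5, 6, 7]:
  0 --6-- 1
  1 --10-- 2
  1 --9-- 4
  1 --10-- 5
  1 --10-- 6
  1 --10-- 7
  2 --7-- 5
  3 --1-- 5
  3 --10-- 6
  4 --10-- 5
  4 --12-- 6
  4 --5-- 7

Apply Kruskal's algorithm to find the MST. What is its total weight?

Applying Kruskal's algorithm (sort edges by weight, add if no cycle):
  Add (3,5) w=1
  Add (4,7) w=5
  Add (0,1) w=6
  Add (2,5) w=7
  Add (1,4) w=9
  Add (1,6) w=10
  Add (1,5) w=10
  Skip (1,2) w=10 (creates cycle)
  Skip (1,7) w=10 (creates cycle)
  Skip (3,6) w=10 (creates cycle)
  Skip (4,5) w=10 (creates cycle)
  Skip (4,6) w=12 (creates cycle)
MST weight = 48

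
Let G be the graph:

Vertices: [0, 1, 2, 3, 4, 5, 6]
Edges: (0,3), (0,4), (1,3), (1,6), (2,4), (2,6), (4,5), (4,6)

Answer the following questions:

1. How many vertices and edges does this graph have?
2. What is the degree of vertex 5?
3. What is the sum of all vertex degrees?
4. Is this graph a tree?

Count: 7 vertices, 8 edges.
Vertex 5 has neighbors [4], degree = 1.
Handshaking lemma: 2 * 8 = 16.
A tree on 7 vertices has 6 edges. This graph has 8 edges (2 extra). Not a tree.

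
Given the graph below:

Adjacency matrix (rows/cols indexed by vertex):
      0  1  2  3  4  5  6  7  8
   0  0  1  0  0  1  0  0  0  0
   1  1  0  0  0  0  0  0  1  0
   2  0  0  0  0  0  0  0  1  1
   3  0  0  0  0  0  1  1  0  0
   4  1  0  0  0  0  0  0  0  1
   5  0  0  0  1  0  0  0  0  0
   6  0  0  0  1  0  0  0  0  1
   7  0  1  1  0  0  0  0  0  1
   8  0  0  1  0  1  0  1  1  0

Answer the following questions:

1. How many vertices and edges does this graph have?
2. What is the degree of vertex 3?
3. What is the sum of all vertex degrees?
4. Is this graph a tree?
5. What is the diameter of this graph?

Count: 9 vertices, 10 edges.
Vertex 3 has neighbors [5, 6], degree = 2.
Handshaking lemma: 2 * 10 = 20.
A tree on 9 vertices has 8 edges. This graph has 10 edges (2 extra). Not a tree.
Diameter (longest shortest path) = 5.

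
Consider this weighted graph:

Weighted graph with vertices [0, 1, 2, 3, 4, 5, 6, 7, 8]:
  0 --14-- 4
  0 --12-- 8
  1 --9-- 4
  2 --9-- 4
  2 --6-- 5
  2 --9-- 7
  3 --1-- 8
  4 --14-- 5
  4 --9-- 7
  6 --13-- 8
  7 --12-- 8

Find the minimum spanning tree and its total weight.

Applying Kruskal's algorithm (sort edges by weight, add if no cycle):
  Add (3,8) w=1
  Add (2,5) w=6
  Add (1,4) w=9
  Add (2,4) w=9
  Add (2,7) w=9
  Skip (4,7) w=9 (creates cycle)
  Add (0,8) w=12
  Add (7,8) w=12
  Add (6,8) w=13
  Skip (0,4) w=14 (creates cycle)
  Skip (4,5) w=14 (creates cycle)
MST weight = 71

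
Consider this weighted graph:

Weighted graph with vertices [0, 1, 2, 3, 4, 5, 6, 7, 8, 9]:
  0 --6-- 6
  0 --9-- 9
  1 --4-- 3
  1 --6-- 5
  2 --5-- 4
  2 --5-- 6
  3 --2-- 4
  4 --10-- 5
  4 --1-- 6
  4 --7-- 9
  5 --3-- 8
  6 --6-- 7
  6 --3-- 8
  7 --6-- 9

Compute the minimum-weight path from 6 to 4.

Using Dijkstra's algorithm from vertex 6:
Shortest path: 6 -> 4
Total weight: 1 = 1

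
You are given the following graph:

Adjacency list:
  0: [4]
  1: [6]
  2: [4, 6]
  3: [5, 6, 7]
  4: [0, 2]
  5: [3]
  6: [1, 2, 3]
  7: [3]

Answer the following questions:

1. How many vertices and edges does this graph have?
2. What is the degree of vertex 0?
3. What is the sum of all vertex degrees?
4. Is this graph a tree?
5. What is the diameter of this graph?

Count: 8 vertices, 7 edges.
Vertex 0 has neighbors [4], degree = 1.
Handshaking lemma: 2 * 7 = 14.
A graph is a tree iff it is connected and has exactly n-1 edges. This graph is connected (all 8 vertices in one component) and has 8-1 = 7 edges. It is a tree.
Diameter (longest shortest path) = 5.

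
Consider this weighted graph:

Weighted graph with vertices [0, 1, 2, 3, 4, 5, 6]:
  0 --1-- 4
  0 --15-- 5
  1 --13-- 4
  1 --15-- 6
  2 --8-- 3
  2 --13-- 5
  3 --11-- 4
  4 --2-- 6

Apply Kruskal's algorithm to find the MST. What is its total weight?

Applying Kruskal's algorithm (sort edges by weight, add if no cycle):
  Add (0,4) w=1
  Add (4,6) w=2
  Add (2,3) w=8
  Add (3,4) w=11
  Add (1,4) w=13
  Add (2,5) w=13
  Skip (0,5) w=15 (creates cycle)
  Skip (1,6) w=15 (creates cycle)
MST weight = 48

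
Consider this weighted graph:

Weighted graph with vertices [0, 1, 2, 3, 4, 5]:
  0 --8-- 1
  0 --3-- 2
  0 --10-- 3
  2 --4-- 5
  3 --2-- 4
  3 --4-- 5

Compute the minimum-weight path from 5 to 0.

Using Dijkstra's algorithm from vertex 5:
Shortest path: 5 -> 2 -> 0
Total weight: 4 + 3 = 7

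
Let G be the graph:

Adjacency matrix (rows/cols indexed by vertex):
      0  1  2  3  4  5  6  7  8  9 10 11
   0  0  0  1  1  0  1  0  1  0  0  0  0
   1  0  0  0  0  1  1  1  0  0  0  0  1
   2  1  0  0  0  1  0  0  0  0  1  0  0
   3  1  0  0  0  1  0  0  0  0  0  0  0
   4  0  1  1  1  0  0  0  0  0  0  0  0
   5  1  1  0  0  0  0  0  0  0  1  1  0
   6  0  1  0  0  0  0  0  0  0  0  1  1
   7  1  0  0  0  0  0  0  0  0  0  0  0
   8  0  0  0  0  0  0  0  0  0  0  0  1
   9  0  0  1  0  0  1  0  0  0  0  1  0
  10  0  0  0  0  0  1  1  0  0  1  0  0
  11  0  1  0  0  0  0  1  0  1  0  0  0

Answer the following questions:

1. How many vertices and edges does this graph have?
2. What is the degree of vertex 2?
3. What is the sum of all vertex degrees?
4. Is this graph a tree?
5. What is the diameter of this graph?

Count: 12 vertices, 17 edges.
Vertex 2 has neighbors [0, 4, 9], degree = 3.
Handshaking lemma: 2 * 17 = 34.
A tree on 12 vertices has 11 edges. This graph has 17 edges (6 extra). Not a tree.
Diameter (longest shortest path) = 5.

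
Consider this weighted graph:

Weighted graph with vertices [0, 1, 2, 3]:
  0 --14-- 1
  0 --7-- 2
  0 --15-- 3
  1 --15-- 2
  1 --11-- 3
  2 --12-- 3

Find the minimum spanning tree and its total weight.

Applying Kruskal's algorithm (sort edges by weight, add if no cycle):
  Add (0,2) w=7
  Add (1,3) w=11
  Add (2,3) w=12
  Skip (0,1) w=14 (creates cycle)
  Skip (0,3) w=15 (creates cycle)
  Skip (1,2) w=15 (creates cycle)
MST weight = 30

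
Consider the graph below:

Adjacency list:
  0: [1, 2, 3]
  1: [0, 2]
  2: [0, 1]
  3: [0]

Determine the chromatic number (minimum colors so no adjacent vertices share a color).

The graph has a maximum clique of size 3 (lower bound on chromatic number).
A valid 3-coloring: {0: 0, 1: 1, 2: 2, 3: 1}.
Chromatic number = 3.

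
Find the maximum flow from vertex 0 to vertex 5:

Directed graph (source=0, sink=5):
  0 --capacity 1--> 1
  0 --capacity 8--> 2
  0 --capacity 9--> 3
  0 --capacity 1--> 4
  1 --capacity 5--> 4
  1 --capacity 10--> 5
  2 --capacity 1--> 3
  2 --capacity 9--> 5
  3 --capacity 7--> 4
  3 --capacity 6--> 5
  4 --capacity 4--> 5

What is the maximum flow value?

Computing max flow:
  Flow on (0->1): 1/1
  Flow on (0->2): 8/8
  Flow on (0->3): 9/9
  Flow on (0->4): 1/1
  Flow on (1->5): 1/10
  Flow on (2->5): 8/9
  Flow on (3->4): 3/7
  Flow on (3->5): 6/6
  Flow on (4->5): 4/4
Maximum flow = 19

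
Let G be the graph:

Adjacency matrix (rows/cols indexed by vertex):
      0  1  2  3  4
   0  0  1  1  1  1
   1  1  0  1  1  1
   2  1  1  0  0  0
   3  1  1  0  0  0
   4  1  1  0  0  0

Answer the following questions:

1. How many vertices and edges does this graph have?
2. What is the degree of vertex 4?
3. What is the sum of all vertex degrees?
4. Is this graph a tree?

Count: 5 vertices, 7 edges.
Vertex 4 has neighbors [0, 1], degree = 2.
Handshaking lemma: 2 * 7 = 14.
A tree on 5 vertices has 4 edges. This graph has 7 edges (3 extra). Not a tree.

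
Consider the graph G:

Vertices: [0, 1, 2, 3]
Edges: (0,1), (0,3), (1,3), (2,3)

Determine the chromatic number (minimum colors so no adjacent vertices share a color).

The graph has a maximum clique of size 3 (lower bound on chromatic number).
A valid 3-coloring: {0: 1, 1: 2, 2: 1, 3: 0}.
Chromatic number = 3.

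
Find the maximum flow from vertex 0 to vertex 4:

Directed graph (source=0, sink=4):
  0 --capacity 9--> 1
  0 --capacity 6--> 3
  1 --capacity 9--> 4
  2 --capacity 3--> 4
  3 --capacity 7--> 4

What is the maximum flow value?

Computing max flow:
  Flow on (0->1): 9/9
  Flow on (0->3): 6/6
  Flow on (1->4): 9/9
  Flow on (3->4): 6/7
Maximum flow = 15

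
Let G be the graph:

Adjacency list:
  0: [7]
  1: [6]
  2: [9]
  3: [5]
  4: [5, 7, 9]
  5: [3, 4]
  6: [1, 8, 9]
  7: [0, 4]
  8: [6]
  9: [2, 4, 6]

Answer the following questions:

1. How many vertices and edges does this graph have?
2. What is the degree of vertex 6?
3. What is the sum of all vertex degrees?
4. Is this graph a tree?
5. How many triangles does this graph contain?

Count: 10 vertices, 9 edges.
Vertex 6 has neighbors [1, 8, 9], degree = 3.
Handshaking lemma: 2 * 9 = 18.
A graph is a tree iff it is connected and has exactly n-1 edges. This graph is connected (all 10 vertices in one component) and has 10-1 = 9 edges. It is a tree.
Number of triangles = 0.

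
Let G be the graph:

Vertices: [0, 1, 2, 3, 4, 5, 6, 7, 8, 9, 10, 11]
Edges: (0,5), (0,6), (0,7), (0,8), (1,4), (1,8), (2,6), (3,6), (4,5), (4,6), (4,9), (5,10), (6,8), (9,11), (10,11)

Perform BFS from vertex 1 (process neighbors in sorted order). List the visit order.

BFS from vertex 1 (neighbors processed in ascending order):
Visit order: 1, 4, 8, 5, 6, 9, 0, 10, 2, 3, 11, 7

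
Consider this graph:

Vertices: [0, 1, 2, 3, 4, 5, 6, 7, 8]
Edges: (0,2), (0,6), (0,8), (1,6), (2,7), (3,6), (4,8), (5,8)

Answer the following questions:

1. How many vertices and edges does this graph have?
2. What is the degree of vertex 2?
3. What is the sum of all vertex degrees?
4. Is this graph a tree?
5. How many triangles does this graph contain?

Count: 9 vertices, 8 edges.
Vertex 2 has neighbors [0, 7], degree = 2.
Handshaking lemma: 2 * 8 = 16.
A graph is a tree iff it is connected and has exactly n-1 edges. This graph is connected (all 9 vertices in one component) and has 9-1 = 8 edges. It is a tree.
Number of triangles = 0.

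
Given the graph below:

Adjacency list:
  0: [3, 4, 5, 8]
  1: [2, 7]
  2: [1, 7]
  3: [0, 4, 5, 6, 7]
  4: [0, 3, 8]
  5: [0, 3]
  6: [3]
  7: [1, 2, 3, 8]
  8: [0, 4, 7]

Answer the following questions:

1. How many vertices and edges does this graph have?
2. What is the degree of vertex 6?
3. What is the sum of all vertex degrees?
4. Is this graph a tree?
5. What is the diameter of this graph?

Count: 9 vertices, 13 edges.
Vertex 6 has neighbors [3], degree = 1.
Handshaking lemma: 2 * 13 = 26.
A tree on 9 vertices has 8 edges. This graph has 13 edges (5 extra). Not a tree.
Diameter (longest shortest path) = 3.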